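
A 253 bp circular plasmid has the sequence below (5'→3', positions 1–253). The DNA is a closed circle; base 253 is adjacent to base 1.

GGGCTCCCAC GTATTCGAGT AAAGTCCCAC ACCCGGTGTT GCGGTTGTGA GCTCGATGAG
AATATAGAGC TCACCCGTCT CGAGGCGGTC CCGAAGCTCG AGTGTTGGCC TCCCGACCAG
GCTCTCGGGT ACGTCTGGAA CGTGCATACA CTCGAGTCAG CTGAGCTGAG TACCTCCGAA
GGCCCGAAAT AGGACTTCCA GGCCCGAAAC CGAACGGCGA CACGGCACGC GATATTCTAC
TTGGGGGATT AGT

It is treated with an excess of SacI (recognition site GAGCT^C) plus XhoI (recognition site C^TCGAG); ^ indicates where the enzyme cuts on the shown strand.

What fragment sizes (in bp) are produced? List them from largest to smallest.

155, 54, 18, 18, 8 bp

SacI sites (GAGCTC) start at positions 49, 67.
SacI cuts after base 5 of each site (before the last base), so after positions 53, 71.
XhoI sites (CTCGAG) start at positions 79, 97, 151.
XhoI cuts after the first base of each site, so after positions 79, 97, 151.
Combined cut positions: 53, 71, 79, 97, 151.
Circular molecule, 5 cuts → 5 fragments:
  54–71 → 18 bp
  72–79 → 8 bp
  80–97 → 18 bp
  98–151 → 54 bp
  152–253 then 1–53 → 102 + 53 = 155 bp
Sorted largest to smallest: 155, 54, 18, 18, 8 bp.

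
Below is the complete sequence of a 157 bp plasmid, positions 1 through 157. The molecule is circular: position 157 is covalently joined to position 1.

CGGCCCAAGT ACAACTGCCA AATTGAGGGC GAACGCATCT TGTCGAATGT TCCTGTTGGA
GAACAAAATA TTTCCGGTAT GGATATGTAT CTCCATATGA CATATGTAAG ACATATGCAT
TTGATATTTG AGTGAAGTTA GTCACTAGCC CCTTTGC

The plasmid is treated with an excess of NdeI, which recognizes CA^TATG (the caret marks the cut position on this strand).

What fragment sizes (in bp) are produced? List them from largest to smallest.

NdeI sites (CATATG) start at positions 94, 101, 112.
NdeI cuts after base 2 of each site, so after positions 95, 102, 113.
Circular molecule, 3 cuts → 3 fragments:
  96–102 → 7 bp
  103–113 → 11 bp
  114–157 then 1–95 → 44 + 95 = 139 bp
Sorted largest to smallest: 139, 11, 7 bp.

139, 11, 7 bp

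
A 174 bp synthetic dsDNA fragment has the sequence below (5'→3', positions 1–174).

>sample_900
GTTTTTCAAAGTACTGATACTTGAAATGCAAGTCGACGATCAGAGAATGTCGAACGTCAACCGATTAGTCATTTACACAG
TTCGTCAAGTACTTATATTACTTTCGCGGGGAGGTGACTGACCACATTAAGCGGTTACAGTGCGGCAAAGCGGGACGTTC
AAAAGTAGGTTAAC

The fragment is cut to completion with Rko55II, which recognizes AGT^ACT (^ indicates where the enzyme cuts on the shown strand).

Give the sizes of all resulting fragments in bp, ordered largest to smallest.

Rko55II sites (AGTACT) start at positions 10, 88.
Rko55II cuts after base 3 of each site, so after positions 12, 90.
Linear molecule, 2 cuts → 3 fragments:
  1–12 → 12 bp
  13–90 → 78 bp
  91–174 → 84 bp
Sorted largest to smallest: 84, 78, 12 bp.

84, 78, 12 bp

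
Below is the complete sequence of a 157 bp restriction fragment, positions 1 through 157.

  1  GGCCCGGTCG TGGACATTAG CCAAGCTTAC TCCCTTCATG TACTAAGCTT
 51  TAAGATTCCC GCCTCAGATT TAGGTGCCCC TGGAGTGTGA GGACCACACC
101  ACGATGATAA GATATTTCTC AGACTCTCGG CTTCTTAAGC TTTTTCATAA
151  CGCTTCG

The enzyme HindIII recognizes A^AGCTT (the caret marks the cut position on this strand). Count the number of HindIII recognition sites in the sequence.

3

AAGCTT occurs starting at positions 23, 45, 137.
HindIII cuts at 3 sites.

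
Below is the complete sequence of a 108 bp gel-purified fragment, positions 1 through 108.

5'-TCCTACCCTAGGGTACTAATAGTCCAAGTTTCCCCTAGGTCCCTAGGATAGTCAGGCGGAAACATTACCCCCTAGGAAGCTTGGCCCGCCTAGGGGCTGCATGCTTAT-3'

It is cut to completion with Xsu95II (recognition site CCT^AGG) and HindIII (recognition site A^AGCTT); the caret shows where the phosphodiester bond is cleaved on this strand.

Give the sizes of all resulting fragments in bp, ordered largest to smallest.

Xsu95II sites (CCTAGG) start at positions 7, 34, 42, 71, 89.
Xsu95II cuts after base 3 of each site, so after positions 9, 36, 44, 73, 91.
The HindIII site (AAGCTT) starts at position 77.
HindIII cuts after the first base of each site, so after position 77.
Combined cut positions: 9, 36, 44, 73, 77, 91.
Linear molecule, 6 cuts → 7 fragments:
  1–9 → 9 bp
  10–36 → 27 bp
  37–44 → 8 bp
  45–73 → 29 bp
  74–77 → 4 bp
  78–91 → 14 bp
  92–108 → 17 bp
Sorted largest to smallest: 29, 27, 17, 14, 9, 8, 4 bp.

29, 27, 17, 14, 9, 8, 4 bp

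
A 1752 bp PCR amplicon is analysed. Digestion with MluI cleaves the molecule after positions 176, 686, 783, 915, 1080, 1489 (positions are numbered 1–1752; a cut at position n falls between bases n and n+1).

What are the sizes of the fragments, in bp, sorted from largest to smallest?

Linear molecule, 6 cuts → 7 fragments:
  176 − 0 = 176 bp
  686 − 176 = 510 bp
  783 − 686 = 97 bp
  915 − 783 = 132 bp
  1080 − 915 = 165 bp
  1489 − 1080 = 409 bp
  1752 − 1489 = 263 bp
Sorted largest to smallest: 510, 409, 263, 176, 165, 132, 97 bp.

510, 409, 263, 176, 165, 132, 97 bp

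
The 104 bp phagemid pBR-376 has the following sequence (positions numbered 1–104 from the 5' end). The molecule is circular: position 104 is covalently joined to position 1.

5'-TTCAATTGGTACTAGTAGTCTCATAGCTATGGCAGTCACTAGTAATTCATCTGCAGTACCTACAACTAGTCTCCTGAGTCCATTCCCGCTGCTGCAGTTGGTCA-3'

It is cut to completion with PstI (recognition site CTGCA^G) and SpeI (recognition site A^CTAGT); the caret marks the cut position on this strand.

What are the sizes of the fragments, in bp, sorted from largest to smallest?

PstI sites (CTGCAG) start at positions 51, 92.
PstI cuts after base 5 of each site (before the last base), so after positions 55, 96.
SpeI sites (ACTAGT) start at positions 11, 38, 65.
SpeI cuts after the first base of each site, so after positions 11, 38, 65.
Combined cut positions: 11, 38, 55, 65, 96.
Circular molecule, 5 cuts → 5 fragments:
  12–38 → 27 bp
  39–55 → 17 bp
  56–65 → 10 bp
  66–96 → 31 bp
  97–104 then 1–11 → 8 + 11 = 19 bp
Sorted largest to smallest: 31, 27, 19, 17, 10 bp.

31, 27, 19, 17, 10 bp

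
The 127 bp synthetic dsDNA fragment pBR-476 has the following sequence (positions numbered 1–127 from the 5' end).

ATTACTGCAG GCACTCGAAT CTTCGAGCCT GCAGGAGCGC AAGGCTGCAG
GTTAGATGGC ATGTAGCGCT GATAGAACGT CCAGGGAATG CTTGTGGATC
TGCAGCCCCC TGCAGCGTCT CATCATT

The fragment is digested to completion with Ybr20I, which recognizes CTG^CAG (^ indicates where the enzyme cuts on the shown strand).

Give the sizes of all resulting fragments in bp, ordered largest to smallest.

55, 24, 16, 15, 10, 7 bp

Ybr20I sites (CTGCAG) start at positions 5, 29, 45, 100, 110.
Ybr20I cuts after base 3 of each site, so after positions 7, 31, 47, 102, 112.
Linear molecule, 5 cuts → 6 fragments:
  1–7 → 7 bp
  8–31 → 24 bp
  32–47 → 16 bp
  48–102 → 55 bp
  103–112 → 10 bp
  113–127 → 15 bp
Sorted largest to smallest: 55, 24, 16, 15, 10, 7 bp.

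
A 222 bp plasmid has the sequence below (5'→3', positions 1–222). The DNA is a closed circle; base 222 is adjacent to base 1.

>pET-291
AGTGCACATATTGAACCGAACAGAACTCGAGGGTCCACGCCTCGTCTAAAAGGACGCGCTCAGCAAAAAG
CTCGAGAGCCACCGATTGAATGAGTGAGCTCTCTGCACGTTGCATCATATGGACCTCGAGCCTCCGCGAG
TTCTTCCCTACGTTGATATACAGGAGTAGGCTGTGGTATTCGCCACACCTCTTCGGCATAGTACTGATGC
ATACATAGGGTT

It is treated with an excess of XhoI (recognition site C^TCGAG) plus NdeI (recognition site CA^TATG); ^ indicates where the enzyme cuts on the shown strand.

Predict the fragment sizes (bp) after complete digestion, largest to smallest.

123, 46, 45, 8 bp

XhoI sites (CTCGAG) start at positions 26, 71, 125.
XhoI cuts after the first base of each site, so after positions 26, 71, 125.
The NdeI site (CATATG) starts at position 116.
NdeI cuts after base 2 of each site, so after position 117.
Combined cut positions: 26, 71, 117, 125.
Circular molecule, 4 cuts → 4 fragments:
  27–71 → 45 bp
  72–117 → 46 bp
  118–125 → 8 bp
  126–222 then 1–26 → 97 + 26 = 123 bp
Sorted largest to smallest: 123, 46, 45, 8 bp.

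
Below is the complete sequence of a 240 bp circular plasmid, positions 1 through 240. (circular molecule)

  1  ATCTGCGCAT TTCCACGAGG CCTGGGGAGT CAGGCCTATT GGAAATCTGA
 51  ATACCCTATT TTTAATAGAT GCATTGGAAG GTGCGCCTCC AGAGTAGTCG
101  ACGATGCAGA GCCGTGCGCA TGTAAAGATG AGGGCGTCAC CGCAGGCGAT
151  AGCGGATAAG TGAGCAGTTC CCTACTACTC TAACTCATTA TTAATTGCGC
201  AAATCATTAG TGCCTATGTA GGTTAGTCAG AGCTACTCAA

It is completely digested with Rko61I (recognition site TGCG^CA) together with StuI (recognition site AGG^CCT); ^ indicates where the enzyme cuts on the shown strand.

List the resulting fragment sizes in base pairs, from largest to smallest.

Rko61I sites (TGCGCA) start at positions 4, 115, 196.
Rko61I cuts after base 4 of each site, so after positions 7, 118, 199.
StuI sites (AGGCCT) start at positions 18, 32.
StuI cuts after base 3 of each site, so after positions 20, 34.
Combined cut positions: 7, 20, 34, 118, 199.
Circular molecule, 5 cuts → 5 fragments:
  8–20 → 13 bp
  21–34 → 14 bp
  35–118 → 84 bp
  119–199 → 81 bp
  200–240 then 1–7 → 41 + 7 = 48 bp
Sorted largest to smallest: 84, 81, 48, 14, 13 bp.

84, 81, 48, 14, 13 bp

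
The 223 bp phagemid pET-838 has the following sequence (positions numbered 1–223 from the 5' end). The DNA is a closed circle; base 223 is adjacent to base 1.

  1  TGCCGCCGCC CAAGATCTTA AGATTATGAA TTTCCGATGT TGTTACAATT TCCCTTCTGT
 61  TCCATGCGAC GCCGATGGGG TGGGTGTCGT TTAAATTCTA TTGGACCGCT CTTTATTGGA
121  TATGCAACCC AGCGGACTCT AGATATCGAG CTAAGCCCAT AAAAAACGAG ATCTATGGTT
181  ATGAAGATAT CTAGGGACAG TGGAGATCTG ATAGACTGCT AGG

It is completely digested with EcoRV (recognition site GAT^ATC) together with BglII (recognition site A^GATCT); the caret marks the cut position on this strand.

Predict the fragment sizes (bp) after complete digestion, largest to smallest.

EcoRV sites (GATATC) start at positions 142, 186.
EcoRV cuts after base 3 of each site, so after positions 144, 188.
BglII sites (AGATCT) start at positions 13, 169, 204.
BglII cuts after the first base of each site, so after positions 13, 169, 204.
Combined cut positions: 13, 144, 169, 188, 204.
Circular molecule, 5 cuts → 5 fragments:
  14–144 → 131 bp
  145–169 → 25 bp
  170–188 → 19 bp
  189–204 → 16 bp
  205–223 then 1–13 → 19 + 13 = 32 bp
Sorted largest to smallest: 131, 32, 25, 19, 16 bp.

131, 32, 25, 19, 16 bp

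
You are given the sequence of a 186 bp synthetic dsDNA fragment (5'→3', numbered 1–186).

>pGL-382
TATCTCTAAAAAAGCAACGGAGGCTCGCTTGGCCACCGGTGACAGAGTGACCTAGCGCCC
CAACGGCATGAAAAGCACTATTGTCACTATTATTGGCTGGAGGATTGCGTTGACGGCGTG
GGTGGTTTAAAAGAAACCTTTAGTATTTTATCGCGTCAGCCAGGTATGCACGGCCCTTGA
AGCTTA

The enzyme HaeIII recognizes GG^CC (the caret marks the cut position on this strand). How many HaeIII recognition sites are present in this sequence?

2

GGCC occurs starting at positions 31, 172.
HaeIII cuts at 2 sites.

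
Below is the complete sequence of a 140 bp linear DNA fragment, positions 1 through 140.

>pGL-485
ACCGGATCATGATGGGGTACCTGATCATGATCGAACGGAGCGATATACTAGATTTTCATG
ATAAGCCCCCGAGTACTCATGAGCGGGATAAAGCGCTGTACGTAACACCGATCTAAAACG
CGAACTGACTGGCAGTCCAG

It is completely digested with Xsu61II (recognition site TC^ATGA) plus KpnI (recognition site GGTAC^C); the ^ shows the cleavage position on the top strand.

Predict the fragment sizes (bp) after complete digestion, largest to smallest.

62, 31, 21, 12, 8, 6 bp

Xsu61II sites (TCATGA) start at positions 7, 25, 56, 77.
Xsu61II cuts after base 2 of each site, so after positions 8, 26, 57, 78.
The KpnI site (GGTACC) starts at position 16.
KpnI cuts after base 5 of each site (before the last base), so after position 20.
Combined cut positions: 8, 20, 26, 57, 78.
Linear molecule, 5 cuts → 6 fragments:
  1–8 → 8 bp
  9–20 → 12 bp
  21–26 → 6 bp
  27–57 → 31 bp
  58–78 → 21 bp
  79–140 → 62 bp
Sorted largest to smallest: 62, 31, 21, 12, 8, 6 bp.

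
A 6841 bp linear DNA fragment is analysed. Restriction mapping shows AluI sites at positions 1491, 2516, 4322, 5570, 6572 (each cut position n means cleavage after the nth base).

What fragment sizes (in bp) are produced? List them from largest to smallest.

Linear molecule, 5 cuts → 6 fragments:
  1491 − 0 = 1491 bp
  2516 − 1491 = 1025 bp
  4322 − 2516 = 1806 bp
  5570 − 4322 = 1248 bp
  6572 − 5570 = 1002 bp
  6841 − 6572 = 269 bp
Sorted largest to smallest: 1806, 1491, 1248, 1025, 1002, 269 bp.

1806, 1491, 1248, 1025, 1002, 269 bp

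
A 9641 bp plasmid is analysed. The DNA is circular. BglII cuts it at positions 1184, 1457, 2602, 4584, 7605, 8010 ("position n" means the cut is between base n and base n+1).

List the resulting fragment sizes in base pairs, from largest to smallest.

Circular molecule, 6 cuts → 6 fragments:
  1457 − 1184 = 273 bp
  2602 − 1457 = 1145 bp
  4584 − 2602 = 1982 bp
  7605 − 4584 = 3021 bp
  8010 − 7605 = 405 bp
  wrap: 9641 − 8010 + 1184 = 2815 bp
Sorted largest to smallest: 3021, 2815, 1982, 1145, 405, 273 bp.

3021, 2815, 1982, 1145, 405, 273 bp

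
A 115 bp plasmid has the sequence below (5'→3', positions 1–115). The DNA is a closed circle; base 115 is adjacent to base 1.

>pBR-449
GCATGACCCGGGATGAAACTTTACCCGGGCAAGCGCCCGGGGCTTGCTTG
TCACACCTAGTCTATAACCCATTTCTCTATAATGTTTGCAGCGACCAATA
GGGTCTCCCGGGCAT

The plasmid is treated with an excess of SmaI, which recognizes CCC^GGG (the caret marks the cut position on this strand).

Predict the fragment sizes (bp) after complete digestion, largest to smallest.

SmaI sites (CCCGGG) start at positions 7, 24, 36, 107.
SmaI cuts after base 3 of each site, so after positions 9, 26, 38, 109.
Circular molecule, 4 cuts → 4 fragments:
  10–26 → 17 bp
  27–38 → 12 bp
  39–109 → 71 bp
  110–115 then 1–9 → 6 + 9 = 15 bp
Sorted largest to smallest: 71, 17, 15, 12 bp.

71, 17, 15, 12 bp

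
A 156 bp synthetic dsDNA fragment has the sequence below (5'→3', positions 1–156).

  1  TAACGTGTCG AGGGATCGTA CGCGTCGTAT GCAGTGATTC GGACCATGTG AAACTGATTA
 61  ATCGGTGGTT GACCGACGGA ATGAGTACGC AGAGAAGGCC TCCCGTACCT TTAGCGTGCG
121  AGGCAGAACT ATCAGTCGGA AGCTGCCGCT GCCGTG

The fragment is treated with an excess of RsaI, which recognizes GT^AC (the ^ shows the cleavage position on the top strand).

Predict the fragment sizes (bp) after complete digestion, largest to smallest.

RsaI sites (GTAC) start at positions 18, 85, 105.
RsaI cuts after base 2 of each site, so after positions 19, 86, 106.
Linear molecule, 3 cuts → 4 fragments:
  1–19 → 19 bp
  20–86 → 67 bp
  87–106 → 20 bp
  107–156 → 50 bp
Sorted largest to smallest: 67, 50, 20, 19 bp.

67, 50, 20, 19 bp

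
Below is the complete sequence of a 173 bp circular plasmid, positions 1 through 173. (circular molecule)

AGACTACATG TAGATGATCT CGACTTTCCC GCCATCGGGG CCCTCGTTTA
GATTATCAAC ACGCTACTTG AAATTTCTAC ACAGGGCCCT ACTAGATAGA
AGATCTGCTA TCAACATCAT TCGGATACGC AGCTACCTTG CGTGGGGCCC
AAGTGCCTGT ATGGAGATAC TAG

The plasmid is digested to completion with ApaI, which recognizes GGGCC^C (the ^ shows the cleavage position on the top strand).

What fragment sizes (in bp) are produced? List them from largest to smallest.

ApaI sites (GGGCCC) start at positions 38, 84, 145.
ApaI cuts after base 5 of each site (before the last base), so after positions 42, 88, 149.
Circular molecule, 3 cuts → 3 fragments:
  43–88 → 46 bp
  89–149 → 61 bp
  150–173 then 1–42 → 24 + 42 = 66 bp
Sorted largest to smallest: 66, 61, 46 bp.

66, 61, 46 bp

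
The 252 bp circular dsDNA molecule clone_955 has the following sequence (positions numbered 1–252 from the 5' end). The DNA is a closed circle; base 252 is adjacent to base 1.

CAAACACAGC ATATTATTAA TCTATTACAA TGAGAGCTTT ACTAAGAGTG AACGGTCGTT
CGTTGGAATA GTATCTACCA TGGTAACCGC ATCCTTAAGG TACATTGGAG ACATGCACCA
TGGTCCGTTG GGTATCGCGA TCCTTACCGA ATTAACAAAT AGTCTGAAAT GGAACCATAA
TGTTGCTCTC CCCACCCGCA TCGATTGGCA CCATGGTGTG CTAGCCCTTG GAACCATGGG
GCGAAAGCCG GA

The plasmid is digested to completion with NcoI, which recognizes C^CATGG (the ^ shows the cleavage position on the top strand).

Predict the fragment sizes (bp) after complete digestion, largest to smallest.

NcoI sites (CCATGG) start at positions 78, 118, 211, 234.
NcoI cuts after the first base of each site, so after positions 78, 118, 211, 234.
Circular molecule, 4 cuts → 4 fragments:
  79–118 → 40 bp
  119–211 → 93 bp
  212–234 → 23 bp
  235–252 then 1–78 → 18 + 78 = 96 bp
Sorted largest to smallest: 96, 93, 40, 23 bp.

96, 93, 40, 23 bp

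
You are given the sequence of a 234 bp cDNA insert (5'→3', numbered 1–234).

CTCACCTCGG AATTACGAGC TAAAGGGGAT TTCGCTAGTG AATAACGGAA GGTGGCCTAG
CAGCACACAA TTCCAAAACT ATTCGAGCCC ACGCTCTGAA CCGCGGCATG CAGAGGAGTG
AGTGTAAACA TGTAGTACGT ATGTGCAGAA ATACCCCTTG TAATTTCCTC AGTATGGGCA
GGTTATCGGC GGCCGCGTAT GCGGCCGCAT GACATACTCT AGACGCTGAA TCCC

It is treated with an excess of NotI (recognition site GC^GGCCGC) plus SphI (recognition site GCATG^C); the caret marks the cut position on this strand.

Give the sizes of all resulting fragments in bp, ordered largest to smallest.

110, 80, 32, 12 bp

NotI sites (GCGGCCGC) start at positions 189, 201.
NotI cuts after base 2 of each site, so after positions 190, 202.
The SphI site (GCATGC) starts at position 106.
SphI cuts after base 5 of each site (before the last base), so after position 110.
Combined cut positions: 110, 190, 202.
Linear molecule, 3 cuts → 4 fragments:
  1–110 → 110 bp
  111–190 → 80 bp
  191–202 → 12 bp
  203–234 → 32 bp
Sorted largest to smallest: 110, 80, 32, 12 bp.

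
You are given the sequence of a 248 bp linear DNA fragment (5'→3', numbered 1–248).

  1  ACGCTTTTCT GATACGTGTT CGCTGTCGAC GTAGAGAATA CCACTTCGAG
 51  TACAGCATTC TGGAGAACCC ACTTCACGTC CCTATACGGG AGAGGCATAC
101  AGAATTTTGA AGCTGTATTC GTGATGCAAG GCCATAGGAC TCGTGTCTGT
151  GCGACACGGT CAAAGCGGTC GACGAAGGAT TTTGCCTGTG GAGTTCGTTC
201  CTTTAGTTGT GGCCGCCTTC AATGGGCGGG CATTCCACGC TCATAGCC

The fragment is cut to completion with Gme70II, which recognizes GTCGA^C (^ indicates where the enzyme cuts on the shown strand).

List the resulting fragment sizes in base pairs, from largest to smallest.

Gme70II sites (GTCGAC) start at positions 25, 168.
Gme70II cuts after base 5 of each site (before the last base), so after positions 29, 172.
Linear molecule, 2 cuts → 3 fragments:
  1–29 → 29 bp
  30–172 → 143 bp
  173–248 → 76 bp
Sorted largest to smallest: 143, 76, 29 bp.

143, 76, 29 bp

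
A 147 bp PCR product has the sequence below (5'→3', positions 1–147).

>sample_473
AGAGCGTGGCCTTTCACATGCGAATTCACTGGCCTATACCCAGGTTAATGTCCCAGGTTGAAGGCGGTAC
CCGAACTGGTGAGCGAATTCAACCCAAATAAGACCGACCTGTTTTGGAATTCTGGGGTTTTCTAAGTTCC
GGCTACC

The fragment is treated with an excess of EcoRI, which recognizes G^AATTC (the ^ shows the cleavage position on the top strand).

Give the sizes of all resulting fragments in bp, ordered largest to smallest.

EcoRI sites (GAATTC) start at positions 22, 85, 117.
EcoRI cuts after the first base of each site, so after positions 22, 85, 117.
Linear molecule, 3 cuts → 4 fragments:
  1–22 → 22 bp
  23–85 → 63 bp
  86–117 → 32 bp
  118–147 → 30 bp
Sorted largest to smallest: 63, 32, 30, 22 bp.

63, 32, 30, 22 bp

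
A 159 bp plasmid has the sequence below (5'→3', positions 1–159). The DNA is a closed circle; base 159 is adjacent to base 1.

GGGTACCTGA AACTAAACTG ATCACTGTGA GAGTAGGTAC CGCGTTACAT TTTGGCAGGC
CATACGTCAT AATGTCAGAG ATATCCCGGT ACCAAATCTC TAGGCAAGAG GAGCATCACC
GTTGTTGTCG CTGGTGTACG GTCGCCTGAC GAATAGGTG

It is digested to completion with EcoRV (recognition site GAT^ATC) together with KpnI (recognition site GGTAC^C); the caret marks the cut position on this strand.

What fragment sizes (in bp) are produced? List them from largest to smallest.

The EcoRV site (GATATC) starts at position 80.
EcoRV cuts after base 3 of each site, so after position 82.
KpnI sites (GGTACC) start at positions 2, 36, 88.
KpnI cuts after base 5 of each site (before the last base), so after positions 6, 40, 92.
Combined cut positions: 6, 40, 82, 92.
Circular molecule, 4 cuts → 4 fragments:
  7–40 → 34 bp
  41–82 → 42 bp
  83–92 → 10 bp
  93–159 then 1–6 → 67 + 6 = 73 bp
Sorted largest to smallest: 73, 42, 34, 10 bp.

73, 42, 34, 10 bp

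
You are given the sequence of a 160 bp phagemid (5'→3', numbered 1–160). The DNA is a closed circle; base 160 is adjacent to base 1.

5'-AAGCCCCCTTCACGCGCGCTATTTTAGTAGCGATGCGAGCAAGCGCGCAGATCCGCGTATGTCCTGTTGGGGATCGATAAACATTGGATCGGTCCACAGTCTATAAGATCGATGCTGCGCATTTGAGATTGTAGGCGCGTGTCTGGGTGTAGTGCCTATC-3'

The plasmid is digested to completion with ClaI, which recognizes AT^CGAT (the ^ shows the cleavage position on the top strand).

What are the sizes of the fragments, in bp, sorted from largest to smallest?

ClaI sites (ATCGAT) start at positions 73, 108.
ClaI cuts after base 2 of each site, so after positions 74, 109.
Circular molecule, 2 cuts → 2 fragments:
  75–109 → 35 bp
  110–160 then 1–74 → 51 + 74 = 125 bp
Sorted largest to smallest: 125, 35 bp.

125, 35 bp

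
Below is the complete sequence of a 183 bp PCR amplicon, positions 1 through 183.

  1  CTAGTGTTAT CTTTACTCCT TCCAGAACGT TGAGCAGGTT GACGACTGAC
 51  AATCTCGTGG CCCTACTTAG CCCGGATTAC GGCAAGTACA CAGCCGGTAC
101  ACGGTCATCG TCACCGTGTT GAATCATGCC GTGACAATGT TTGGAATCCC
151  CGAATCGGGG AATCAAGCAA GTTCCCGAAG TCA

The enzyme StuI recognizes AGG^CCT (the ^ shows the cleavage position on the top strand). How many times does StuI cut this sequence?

0

No occurrence of AGGCCT is present in the sequence.
StuI does not cut: 0 sites.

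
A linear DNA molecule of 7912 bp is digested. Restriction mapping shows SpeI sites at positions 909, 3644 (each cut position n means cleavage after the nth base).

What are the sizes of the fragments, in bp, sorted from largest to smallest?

4268, 2735, 909 bp

Linear molecule, 2 cuts → 3 fragments:
  909 − 0 = 909 bp
  3644 − 909 = 2735 bp
  7912 − 3644 = 4268 bp
Sorted largest to smallest: 4268, 2735, 909 bp.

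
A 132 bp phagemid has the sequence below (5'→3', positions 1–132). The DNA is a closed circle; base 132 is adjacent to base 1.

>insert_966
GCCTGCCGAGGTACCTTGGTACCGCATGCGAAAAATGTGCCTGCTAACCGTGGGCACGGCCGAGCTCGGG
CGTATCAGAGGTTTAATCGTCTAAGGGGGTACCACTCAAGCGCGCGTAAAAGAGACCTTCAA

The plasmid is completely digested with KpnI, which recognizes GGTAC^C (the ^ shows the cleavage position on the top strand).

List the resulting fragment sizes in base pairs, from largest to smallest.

80, 44, 8 bp

KpnI sites (GGTACC) start at positions 10, 18, 98.
KpnI cuts after base 5 of each site (before the last base), so after positions 14, 22, 102.
Circular molecule, 3 cuts → 3 fragments:
  15–22 → 8 bp
  23–102 → 80 bp
  103–132 then 1–14 → 30 + 14 = 44 bp
Sorted largest to smallest: 80, 44, 8 bp.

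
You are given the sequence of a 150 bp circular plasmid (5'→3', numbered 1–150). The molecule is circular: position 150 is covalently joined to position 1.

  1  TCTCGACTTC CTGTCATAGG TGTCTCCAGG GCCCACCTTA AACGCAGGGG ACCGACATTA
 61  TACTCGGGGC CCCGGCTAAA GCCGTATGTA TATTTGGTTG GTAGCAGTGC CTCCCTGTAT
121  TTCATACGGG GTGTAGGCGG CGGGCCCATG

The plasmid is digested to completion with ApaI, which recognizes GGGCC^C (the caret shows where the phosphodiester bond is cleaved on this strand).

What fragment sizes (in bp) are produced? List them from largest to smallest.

ApaI sites (GGGCCC) start at positions 29, 67, 142.
ApaI cuts after base 5 of each site (before the last base), so after positions 33, 71, 146.
Circular molecule, 3 cuts → 3 fragments:
  34–71 → 38 bp
  72–146 → 75 bp
  147–150 then 1–33 → 4 + 33 = 37 bp
Sorted largest to smallest: 75, 38, 37 bp.

75, 38, 37 bp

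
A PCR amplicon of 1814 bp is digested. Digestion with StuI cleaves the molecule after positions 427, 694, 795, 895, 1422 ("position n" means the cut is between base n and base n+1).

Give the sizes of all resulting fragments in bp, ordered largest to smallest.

527, 427, 392, 267, 101, 100 bp

Linear molecule, 5 cuts → 6 fragments:
  427 − 0 = 427 bp
  694 − 427 = 267 bp
  795 − 694 = 101 bp
  895 − 795 = 100 bp
  1422 − 895 = 527 bp
  1814 − 1422 = 392 bp
Sorted largest to smallest: 527, 427, 392, 267, 101, 100 bp.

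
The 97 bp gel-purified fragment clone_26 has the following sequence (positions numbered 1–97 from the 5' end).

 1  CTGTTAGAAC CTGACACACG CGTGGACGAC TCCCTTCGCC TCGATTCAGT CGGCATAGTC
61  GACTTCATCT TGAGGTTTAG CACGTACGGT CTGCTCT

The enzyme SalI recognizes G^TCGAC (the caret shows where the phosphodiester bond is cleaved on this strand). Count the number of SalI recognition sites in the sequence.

1

GTCGAC occurs starting at position 58.
SalI cuts at 1 site.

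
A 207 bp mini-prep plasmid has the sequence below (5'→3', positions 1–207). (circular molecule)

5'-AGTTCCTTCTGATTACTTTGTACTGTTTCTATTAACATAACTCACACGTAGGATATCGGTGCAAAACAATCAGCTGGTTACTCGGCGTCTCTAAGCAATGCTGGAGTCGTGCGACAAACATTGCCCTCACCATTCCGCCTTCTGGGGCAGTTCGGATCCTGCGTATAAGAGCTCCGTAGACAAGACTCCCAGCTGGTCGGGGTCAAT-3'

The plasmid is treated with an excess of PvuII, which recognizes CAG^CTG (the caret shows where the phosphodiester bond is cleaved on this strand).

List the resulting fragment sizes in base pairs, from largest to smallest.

119, 88 bp

PvuII sites (CAGCTG) start at positions 71, 190.
PvuII cuts after base 3 of each site, so after positions 73, 192.
Circular molecule, 2 cuts → 2 fragments:
  74–192 → 119 bp
  193–207 then 1–73 → 15 + 73 = 88 bp
Sorted largest to smallest: 119, 88 bp.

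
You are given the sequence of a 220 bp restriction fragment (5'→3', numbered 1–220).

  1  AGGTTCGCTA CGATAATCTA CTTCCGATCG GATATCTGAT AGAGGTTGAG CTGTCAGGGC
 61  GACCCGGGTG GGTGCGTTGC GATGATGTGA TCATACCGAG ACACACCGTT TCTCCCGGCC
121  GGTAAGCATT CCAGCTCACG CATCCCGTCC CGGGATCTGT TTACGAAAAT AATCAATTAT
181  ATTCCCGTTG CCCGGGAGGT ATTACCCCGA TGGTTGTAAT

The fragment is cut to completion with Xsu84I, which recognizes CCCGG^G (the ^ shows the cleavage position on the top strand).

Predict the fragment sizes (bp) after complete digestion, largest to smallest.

86, 67, 42, 25 bp

Xsu84I sites (CCCGGG) start at positions 63, 149, 191.
Xsu84I cuts after base 5 of each site (before the last base), so after positions 67, 153, 195.
Linear molecule, 3 cuts → 4 fragments:
  1–67 → 67 bp
  68–153 → 86 bp
  154–195 → 42 bp
  196–220 → 25 bp
Sorted largest to smallest: 86, 67, 42, 25 bp.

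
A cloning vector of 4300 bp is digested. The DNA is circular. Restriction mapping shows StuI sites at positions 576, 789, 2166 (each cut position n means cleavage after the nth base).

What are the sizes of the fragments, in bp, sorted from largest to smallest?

Circular molecule, 3 cuts → 3 fragments:
  789 − 576 = 213 bp
  2166 − 789 = 1377 bp
  wrap: 4300 − 2166 + 576 = 2710 bp
Sorted largest to smallest: 2710, 1377, 213 bp.

2710, 1377, 213 bp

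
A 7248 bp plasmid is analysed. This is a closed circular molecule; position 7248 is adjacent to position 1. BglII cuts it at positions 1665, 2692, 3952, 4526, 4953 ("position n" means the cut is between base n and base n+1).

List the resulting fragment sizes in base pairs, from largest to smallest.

Circular molecule, 5 cuts → 5 fragments:
  2692 − 1665 = 1027 bp
  3952 − 2692 = 1260 bp
  4526 − 3952 = 574 bp
  4953 − 4526 = 427 bp
  wrap: 7248 − 4953 + 1665 = 3960 bp
Sorted largest to smallest: 3960, 1260, 1027, 574, 427 bp.

3960, 1260, 1027, 574, 427 bp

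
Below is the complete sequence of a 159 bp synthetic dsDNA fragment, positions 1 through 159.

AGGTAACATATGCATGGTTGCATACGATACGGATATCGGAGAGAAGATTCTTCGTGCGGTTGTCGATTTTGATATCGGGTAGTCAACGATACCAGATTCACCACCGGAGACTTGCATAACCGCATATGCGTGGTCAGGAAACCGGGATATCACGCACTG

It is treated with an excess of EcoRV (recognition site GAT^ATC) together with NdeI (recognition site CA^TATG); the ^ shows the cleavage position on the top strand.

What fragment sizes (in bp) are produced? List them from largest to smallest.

EcoRV sites (GATATC) start at positions 32, 71, 146.
EcoRV cuts after base 3 of each site, so after positions 34, 73, 148.
NdeI sites (CATATG) start at positions 7, 123.
NdeI cuts after base 2 of each site, so after positions 8, 124.
Combined cut positions: 8, 34, 73, 124, 148.
Linear molecule, 5 cuts → 6 fragments:
  1–8 → 8 bp
  9–34 → 26 bp
  35–73 → 39 bp
  74–124 → 51 bp
  125–148 → 24 bp
  149–159 → 11 bp
Sorted largest to smallest: 51, 39, 26, 24, 11, 8 bp.

51, 39, 26, 24, 11, 8 bp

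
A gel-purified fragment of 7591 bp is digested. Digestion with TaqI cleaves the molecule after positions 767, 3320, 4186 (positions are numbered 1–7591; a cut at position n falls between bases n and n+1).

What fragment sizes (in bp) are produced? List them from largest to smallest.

3405, 2553, 866, 767 bp

Linear molecule, 3 cuts → 4 fragments:
  767 − 0 = 767 bp
  3320 − 767 = 2553 bp
  4186 − 3320 = 866 bp
  7591 − 4186 = 3405 bp
Sorted largest to smallest: 3405, 2553, 866, 767 bp.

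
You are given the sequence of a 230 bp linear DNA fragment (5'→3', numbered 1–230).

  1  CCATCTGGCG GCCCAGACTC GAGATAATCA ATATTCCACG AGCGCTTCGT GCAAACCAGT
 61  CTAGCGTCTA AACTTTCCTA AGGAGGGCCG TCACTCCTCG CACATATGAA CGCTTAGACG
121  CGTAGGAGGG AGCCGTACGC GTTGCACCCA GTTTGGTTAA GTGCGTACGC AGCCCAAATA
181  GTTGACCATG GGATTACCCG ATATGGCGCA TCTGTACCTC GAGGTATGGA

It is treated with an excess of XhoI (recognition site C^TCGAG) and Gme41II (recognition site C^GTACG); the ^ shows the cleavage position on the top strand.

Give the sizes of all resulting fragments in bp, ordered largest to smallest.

116, 54, 30, 18, 12 bp

XhoI sites (CTCGAG) start at positions 18, 218.
XhoI cuts after the first base of each site, so after positions 18, 218.
Gme41II sites (CGTACG) start at positions 134, 164.
Gme41II cuts after the first base of each site, so after positions 134, 164.
Combined cut positions: 18, 134, 164, 218.
Linear molecule, 4 cuts → 5 fragments:
  1–18 → 18 bp
  19–134 → 116 bp
  135–164 → 30 bp
  165–218 → 54 bp
  219–230 → 12 bp
Sorted largest to smallest: 116, 54, 30, 18, 12 bp.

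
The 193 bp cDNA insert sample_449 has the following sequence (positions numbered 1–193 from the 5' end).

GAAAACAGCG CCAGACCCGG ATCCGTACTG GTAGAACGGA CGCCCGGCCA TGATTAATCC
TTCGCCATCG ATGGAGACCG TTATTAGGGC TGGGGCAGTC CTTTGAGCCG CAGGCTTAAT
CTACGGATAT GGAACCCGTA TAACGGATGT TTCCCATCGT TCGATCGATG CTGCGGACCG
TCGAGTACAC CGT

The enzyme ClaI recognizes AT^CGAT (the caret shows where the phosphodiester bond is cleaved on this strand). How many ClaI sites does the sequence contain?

2

ATCGAT occurs starting at positions 67, 164.
ClaI cuts at 2 sites.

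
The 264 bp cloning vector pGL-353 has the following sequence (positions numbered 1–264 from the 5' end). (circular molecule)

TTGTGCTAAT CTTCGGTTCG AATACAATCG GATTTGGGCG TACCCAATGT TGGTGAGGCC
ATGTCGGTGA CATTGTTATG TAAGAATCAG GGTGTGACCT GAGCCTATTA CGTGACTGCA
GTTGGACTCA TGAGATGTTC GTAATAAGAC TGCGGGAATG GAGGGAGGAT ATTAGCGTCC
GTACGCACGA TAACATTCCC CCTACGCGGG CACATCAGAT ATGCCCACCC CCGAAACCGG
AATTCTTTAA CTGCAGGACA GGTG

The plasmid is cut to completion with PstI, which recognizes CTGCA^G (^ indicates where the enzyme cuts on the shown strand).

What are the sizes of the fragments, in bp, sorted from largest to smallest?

135, 129 bp

PstI sites (CTGCAG) start at positions 116, 251.
PstI cuts after base 5 of each site (before the last base), so after positions 120, 255.
Circular molecule, 2 cuts → 2 fragments:
  121–255 → 135 bp
  256–264 then 1–120 → 9 + 120 = 129 bp
Sorted largest to smallest: 135, 129 bp.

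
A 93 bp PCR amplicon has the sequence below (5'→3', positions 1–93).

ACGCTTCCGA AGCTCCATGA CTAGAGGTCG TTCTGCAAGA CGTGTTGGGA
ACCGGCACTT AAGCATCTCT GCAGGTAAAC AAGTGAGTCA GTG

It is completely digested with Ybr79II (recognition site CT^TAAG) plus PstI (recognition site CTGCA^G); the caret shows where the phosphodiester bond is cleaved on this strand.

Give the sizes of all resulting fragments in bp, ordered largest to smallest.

The Ybr79II site (CTTAAG) starts at position 58.
Ybr79II cuts after base 2 of each site, so after position 59.
The PstI site (CTGCAG) starts at position 69.
PstI cuts after base 5 of each site (before the last base), so after position 73.
Combined cut positions: 59, 73.
Linear molecule, 2 cuts → 3 fragments:
  1–59 → 59 bp
  60–73 → 14 bp
  74–93 → 20 bp
Sorted largest to smallest: 59, 20, 14 bp.

59, 20, 14 bp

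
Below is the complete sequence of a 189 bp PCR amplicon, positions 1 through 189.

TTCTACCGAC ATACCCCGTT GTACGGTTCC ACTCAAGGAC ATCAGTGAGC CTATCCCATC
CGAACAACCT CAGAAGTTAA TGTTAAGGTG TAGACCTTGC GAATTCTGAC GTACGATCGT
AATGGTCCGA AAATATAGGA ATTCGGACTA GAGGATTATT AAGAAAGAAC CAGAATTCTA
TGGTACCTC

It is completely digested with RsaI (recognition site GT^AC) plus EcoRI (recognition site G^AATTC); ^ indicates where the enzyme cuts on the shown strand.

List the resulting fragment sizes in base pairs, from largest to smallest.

79, 34, 27, 22, 11, 11, 5 bp

RsaI sites (GTAC) start at positions 21, 111, 183.
RsaI cuts after base 2 of each site, so after positions 22, 112, 184.
EcoRI sites (GAATTC) start at positions 101, 139, 173.
EcoRI cuts after the first base of each site, so after positions 101, 139, 173.
Combined cut positions: 22, 101, 112, 139, 173, 184.
Linear molecule, 6 cuts → 7 fragments:
  1–22 → 22 bp
  23–101 → 79 bp
  102–112 → 11 bp
  113–139 → 27 bp
  140–173 → 34 bp
  174–184 → 11 bp
  185–189 → 5 bp
Sorted largest to smallest: 79, 34, 27, 22, 11, 11, 5 bp.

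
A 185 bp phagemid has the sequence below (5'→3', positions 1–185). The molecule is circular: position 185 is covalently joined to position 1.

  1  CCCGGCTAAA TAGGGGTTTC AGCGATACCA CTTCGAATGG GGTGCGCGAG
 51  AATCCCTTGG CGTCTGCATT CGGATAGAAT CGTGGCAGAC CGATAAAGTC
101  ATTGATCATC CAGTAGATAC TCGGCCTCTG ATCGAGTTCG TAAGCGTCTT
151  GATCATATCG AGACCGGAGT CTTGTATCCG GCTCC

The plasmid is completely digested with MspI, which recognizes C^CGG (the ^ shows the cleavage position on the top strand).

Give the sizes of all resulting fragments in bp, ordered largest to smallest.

162, 14, 9 bp

MspI sites (CCGG) start at positions 2, 164, 178.
MspI cuts after the first base of each site, so after positions 2, 164, 178.
Circular molecule, 3 cuts → 3 fragments:
  3–164 → 162 bp
  165–178 → 14 bp
  179–185 then 1–2 → 7 + 2 = 9 bp
Sorted largest to smallest: 162, 14, 9 bp.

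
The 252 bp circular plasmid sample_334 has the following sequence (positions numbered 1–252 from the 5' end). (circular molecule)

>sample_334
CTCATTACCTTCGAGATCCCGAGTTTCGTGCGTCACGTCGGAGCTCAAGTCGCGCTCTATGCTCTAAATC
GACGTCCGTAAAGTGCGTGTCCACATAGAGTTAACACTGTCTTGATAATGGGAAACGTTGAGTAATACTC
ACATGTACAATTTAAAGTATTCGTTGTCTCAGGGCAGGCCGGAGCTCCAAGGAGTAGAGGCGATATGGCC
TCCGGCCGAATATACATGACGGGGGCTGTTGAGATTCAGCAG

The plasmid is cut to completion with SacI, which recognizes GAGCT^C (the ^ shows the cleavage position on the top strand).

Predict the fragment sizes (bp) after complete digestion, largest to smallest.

SacI sites (GAGCTC) start at positions 41, 182.
SacI cuts after base 5 of each site (before the last base), so after positions 45, 186.
Circular molecule, 2 cuts → 2 fragments:
  46–186 → 141 bp
  187–252 then 1–45 → 66 + 45 = 111 bp
Sorted largest to smallest: 141, 111 bp.

141, 111 bp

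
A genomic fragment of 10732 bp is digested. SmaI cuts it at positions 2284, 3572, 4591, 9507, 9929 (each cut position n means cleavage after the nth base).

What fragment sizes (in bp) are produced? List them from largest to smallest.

4916, 2284, 1288, 1019, 803, 422 bp

Linear molecule, 5 cuts → 6 fragments:
  2284 − 0 = 2284 bp
  3572 − 2284 = 1288 bp
  4591 − 3572 = 1019 bp
  9507 − 4591 = 4916 bp
  9929 − 9507 = 422 bp
  10732 − 9929 = 803 bp
Sorted largest to smallest: 4916, 2284, 1288, 1019, 803, 422 bp.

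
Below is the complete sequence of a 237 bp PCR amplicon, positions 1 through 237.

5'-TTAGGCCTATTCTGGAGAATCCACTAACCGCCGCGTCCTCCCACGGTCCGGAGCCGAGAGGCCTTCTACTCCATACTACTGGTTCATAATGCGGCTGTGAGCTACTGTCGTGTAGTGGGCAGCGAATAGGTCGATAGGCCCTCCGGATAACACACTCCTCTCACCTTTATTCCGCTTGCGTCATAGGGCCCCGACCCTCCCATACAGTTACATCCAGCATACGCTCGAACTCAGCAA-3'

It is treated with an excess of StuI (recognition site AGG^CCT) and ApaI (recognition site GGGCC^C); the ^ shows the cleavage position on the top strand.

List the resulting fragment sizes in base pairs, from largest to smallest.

129, 56, 47, 5 bp

StuI sites (AGGCCT) start at positions 3, 59.
StuI cuts after base 3 of each site, so after positions 5, 61.
The ApaI site (GGGCCC) starts at position 186.
ApaI cuts after base 5 of each site (before the last base), so after position 190.
Combined cut positions: 5, 61, 190.
Linear molecule, 3 cuts → 4 fragments:
  1–5 → 5 bp
  6–61 → 56 bp
  62–190 → 129 bp
  191–237 → 47 bp
Sorted largest to smallest: 129, 56, 47, 5 bp.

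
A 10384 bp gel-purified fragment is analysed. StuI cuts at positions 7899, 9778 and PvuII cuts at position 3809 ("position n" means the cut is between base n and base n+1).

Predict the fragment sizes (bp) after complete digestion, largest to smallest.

4090, 3809, 1879, 606 bp

Combined cut positions (sorted): 3809, 7899, 9778.
Linear molecule, 3 cuts → 4 fragments:
  3809 − 0 = 3809 bp
  7899 − 3809 = 4090 bp
  9778 − 7899 = 1879 bp
  10384 − 9778 = 606 bp
Sorted largest to smallest: 4090, 3809, 1879, 606 bp.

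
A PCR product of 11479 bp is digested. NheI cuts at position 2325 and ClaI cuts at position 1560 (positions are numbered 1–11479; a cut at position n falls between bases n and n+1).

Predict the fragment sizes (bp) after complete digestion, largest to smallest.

9154, 1560, 765 bp

Combined cut positions (sorted): 1560, 2325.
Linear molecule, 2 cuts → 3 fragments:
  1560 − 0 = 1560 bp
  2325 − 1560 = 765 bp
  11479 − 2325 = 9154 bp
Sorted largest to smallest: 9154, 1560, 765 bp.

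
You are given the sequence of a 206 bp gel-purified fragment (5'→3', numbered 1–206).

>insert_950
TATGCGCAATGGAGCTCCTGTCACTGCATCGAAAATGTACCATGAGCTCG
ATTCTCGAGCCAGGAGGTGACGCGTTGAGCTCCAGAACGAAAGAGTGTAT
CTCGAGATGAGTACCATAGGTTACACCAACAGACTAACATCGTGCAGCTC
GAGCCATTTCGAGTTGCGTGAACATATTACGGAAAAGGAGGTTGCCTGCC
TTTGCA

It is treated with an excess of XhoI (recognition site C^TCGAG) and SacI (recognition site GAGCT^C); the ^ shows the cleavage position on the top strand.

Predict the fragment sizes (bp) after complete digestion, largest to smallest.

58, 47, 32, 27, 20, 16, 6 bp

XhoI sites (CTCGAG) start at positions 54, 101, 148.
XhoI cuts after the first base of each site, so after positions 54, 101, 148.
SacI sites (GAGCTC) start at positions 12, 44, 77.
SacI cuts after base 5 of each site (before the last base), so after positions 16, 48, 81.
Combined cut positions: 16, 48, 54, 81, 101, 148.
Linear molecule, 6 cuts → 7 fragments:
  1–16 → 16 bp
  17–48 → 32 bp
  49–54 → 6 bp
  55–81 → 27 bp
  82–101 → 20 bp
  102–148 → 47 bp
  149–206 → 58 bp
Sorted largest to smallest: 58, 47, 32, 27, 20, 16, 6 bp.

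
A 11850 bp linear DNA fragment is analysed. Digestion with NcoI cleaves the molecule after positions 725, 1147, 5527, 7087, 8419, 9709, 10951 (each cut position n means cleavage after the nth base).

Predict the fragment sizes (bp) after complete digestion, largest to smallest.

4380, 1560, 1332, 1290, 1242, 899, 725, 422 bp

Linear molecule, 7 cuts → 8 fragments:
  725 − 0 = 725 bp
  1147 − 725 = 422 bp
  5527 − 1147 = 4380 bp
  7087 − 5527 = 1560 bp
  8419 − 7087 = 1332 bp
  9709 − 8419 = 1290 bp
  10951 − 9709 = 1242 bp
  11850 − 10951 = 899 bp
Sorted largest to smallest: 4380, 1560, 1332, 1290, 1242, 899, 725, 422 bp.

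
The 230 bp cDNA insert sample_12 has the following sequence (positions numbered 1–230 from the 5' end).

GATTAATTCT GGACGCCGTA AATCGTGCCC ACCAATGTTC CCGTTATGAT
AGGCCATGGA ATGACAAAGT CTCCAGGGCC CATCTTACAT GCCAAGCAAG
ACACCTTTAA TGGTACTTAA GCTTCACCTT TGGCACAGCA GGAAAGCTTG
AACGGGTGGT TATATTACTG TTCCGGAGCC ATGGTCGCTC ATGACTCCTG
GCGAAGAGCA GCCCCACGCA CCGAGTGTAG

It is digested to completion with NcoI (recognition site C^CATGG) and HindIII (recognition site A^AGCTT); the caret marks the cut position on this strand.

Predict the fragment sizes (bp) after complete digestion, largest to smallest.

NcoI sites (CCATGG) start at positions 54, 179.
NcoI cuts after the first base of each site, so after positions 54, 179.
HindIII sites (AAGCTT) start at positions 119, 144.
HindIII cuts after the first base of each site, so after positions 119, 144.
Combined cut positions: 54, 119, 144, 179.
Linear molecule, 4 cuts → 5 fragments:
  1–54 → 54 bp
  55–119 → 65 bp
  120–144 → 25 bp
  145–179 → 35 bp
  180–230 → 51 bp
Sorted largest to smallest: 65, 54, 51, 35, 25 bp.

65, 54, 51, 35, 25 bp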